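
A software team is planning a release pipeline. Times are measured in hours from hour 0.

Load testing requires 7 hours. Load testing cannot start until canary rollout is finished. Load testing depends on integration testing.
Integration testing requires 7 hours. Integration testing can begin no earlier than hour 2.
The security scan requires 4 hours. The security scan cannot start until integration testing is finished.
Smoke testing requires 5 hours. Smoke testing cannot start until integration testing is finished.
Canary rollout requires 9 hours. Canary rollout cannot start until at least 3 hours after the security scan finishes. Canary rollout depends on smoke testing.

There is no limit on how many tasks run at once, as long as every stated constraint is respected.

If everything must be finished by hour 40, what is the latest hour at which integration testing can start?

10

Load testing must finish by hour 40; it takes 7 hours, so it must start by 40 − 7 = hour 33.
Canary rollout feeds into load testing (must start by hour 33); so canary rollout must finish by hour 33 and therefore start by hour 24.
The security scan must finish before canary rollout (must start by hour 24, minus 3-hour gap → hour 21). With a 4-hour duration, the security scan must start by 21 − 4 = hour 17.
Smoke testing has to be done before canary rollout (must start by hour 24). That means finishing by hour 24, i.e. starting by 24 − 5 = hour 19.
Integration testing has several dependents: the security scan (must start by hour 17); smoke testing (must start by hour 19); load testing (must start by hour 33). The earliest of those limits is hour 17, so integration testing must start by 17 − 7 = hour 10.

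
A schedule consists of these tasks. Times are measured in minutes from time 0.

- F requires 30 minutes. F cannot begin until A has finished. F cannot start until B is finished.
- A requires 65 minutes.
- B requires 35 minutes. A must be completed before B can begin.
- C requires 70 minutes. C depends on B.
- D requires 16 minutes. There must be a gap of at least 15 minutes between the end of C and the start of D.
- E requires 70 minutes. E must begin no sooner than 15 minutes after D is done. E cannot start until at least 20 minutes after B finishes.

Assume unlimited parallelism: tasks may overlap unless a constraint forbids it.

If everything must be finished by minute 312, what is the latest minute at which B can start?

91

Nothing follows E; the deadline of minute 312 is its only limit. It must start by 312 − 70 = minute 242.
D has to be done before E (must start by minute 242, minus 15-minute gap → minute 227). That means finishing by minute 227, i.e. starting by 227 − 16 = minute 211.
C must finish before D (must start by minute 211, minus 15-minute gap → minute 196). With a 70-minute duration, C must start by 196 − 70 = minute 126.
To finish by minute 312, F (duration 30) must start no later than minute 282.
For B: C (must start by minute 126); E (must start by minute 242, minus 20-minute gap → minute 222); F (must start by minute 282). The most restrictive is minute 126; with a 35-minute duration, B must start by minute 91.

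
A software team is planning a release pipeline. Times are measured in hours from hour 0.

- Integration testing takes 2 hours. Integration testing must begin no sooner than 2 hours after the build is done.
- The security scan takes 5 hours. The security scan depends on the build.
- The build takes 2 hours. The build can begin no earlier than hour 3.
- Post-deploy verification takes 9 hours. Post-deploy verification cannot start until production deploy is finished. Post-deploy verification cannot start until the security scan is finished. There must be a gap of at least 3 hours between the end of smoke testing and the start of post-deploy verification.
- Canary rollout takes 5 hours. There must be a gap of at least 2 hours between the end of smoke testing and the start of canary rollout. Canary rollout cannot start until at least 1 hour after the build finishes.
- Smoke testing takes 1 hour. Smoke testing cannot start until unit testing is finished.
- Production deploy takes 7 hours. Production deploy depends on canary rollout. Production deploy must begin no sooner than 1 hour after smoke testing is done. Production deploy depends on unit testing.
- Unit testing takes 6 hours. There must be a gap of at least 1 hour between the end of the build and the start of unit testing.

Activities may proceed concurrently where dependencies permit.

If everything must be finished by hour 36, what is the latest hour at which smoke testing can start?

To finish by hour 36, post-deploy verification (duration 9) must start no later than hour 27.
Production deploy must finish before post-deploy verification (must start by hour 27). With a 7-hour duration, production deploy must start by 27 − 7 = hour 20.
Canary rollout has to be done before production deploy (must start by hour 20). That means finishing by hour 20, i.e. starting by 20 − 5 = hour 15.
For smoke testing: canary rollout (must start by hour 15, minus 2-hour gap → hour 13); production deploy (must start by hour 20, minus 1-hour gap → hour 19); post-deploy verification (must start by hour 27, minus 3-hour gap → hour 24). The most restrictive is hour 13; with a 1-hour duration, smoke testing must start by hour 12.

12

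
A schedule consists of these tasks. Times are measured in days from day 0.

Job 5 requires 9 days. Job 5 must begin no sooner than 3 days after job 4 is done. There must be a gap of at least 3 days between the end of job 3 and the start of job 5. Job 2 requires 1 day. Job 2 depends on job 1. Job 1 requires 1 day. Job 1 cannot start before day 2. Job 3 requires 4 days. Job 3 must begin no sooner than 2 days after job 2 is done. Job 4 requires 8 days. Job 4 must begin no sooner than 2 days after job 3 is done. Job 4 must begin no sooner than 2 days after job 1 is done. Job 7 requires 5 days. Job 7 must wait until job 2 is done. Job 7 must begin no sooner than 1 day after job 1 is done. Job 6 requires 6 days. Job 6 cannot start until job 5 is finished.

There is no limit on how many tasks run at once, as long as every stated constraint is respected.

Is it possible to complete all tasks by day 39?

After its own release at day 2, job 1 can start at day 2 and finishes at day 3.
After job 1 (finishes day 3), job 2 can start at day 3 and finishes at day 4.
Job 7 needs all of job 2 (finishes day 4); job 1 (finishes day 3, plus 1-day gap → day 4). That puts its earliest start at day 4; it finishes at 4 + 5 = day 9.
Job 3 cannot begin until job 2 (finishes day 4, plus 2-day gap → day 6). It runs from day 6 to 6 + 4 = day 10.
For job 4: job 3 (finishes day 10, plus 2-day gap → day 12); job 1 (finishes day 3, plus 2-day gap → day 5). Taking the maximum gives a start of day 12, and it finishes at 12 + 8 = day 20.
Job 5 has to wait for job 4 (finishes day 20, plus 3-day gap → day 23); job 3 (finishes day 10, plus 3-day gap → day 13). The latest of these is day 23, so job 5 runs day 23 to 23 + 9 = day 32.
Job 6 cannot begin until job 5 (finishes day 32). It runs from day 32 to 32 + 6 = day 38.
Every task is finished by day 38, which is no later than the deadline of 39, so the schedule is feasible.

Yes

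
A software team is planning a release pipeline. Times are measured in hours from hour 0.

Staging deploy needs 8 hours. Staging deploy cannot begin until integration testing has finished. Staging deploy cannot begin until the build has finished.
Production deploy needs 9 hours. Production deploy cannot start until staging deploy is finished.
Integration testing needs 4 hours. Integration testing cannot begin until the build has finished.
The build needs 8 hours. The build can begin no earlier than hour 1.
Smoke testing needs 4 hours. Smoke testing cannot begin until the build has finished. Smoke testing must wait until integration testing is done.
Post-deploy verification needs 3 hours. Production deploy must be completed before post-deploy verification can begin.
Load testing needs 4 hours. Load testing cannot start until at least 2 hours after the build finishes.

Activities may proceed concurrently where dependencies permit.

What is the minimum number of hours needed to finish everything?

33

The build waits on its own release at hour 1, so it starts at hour 1 and finishes at 1 + 8 = hour 9.
Load testing cannot begin until the build (finishes hour 9, plus 2-hour gap → hour 11). It runs from hour 11 to 11 + 4 = hour 15.
After the build (finishes hour 9), integration testing can start at hour 9 and finishes at hour 13.
For smoke testing: the build (finishes hour 9); integration testing (finishes hour 13). Taking the maximum gives a start of hour 13, and it finishes at 13 + 4 = hour 17.
Staging deploy needs all of integration testing (finishes hour 13); the build (finishes hour 9). That puts its earliest start at hour 13; it finishes at 13 + 8 = hour 21.
Production deploy waits on staging deploy (finishes hour 21), so it starts at hour 21 and finishes at 21 + 9 = hour 30.
After production deploy (finishes hour 30), post-deploy verification can start at hour 30 and finishes at hour 33.
All tasks are finished once the last one completes. Finish times: The build at 9, Integration testing at 13, Staging deploy at 21, Smoke testing at 17, Load testing at 15, Production deploy at 30, Post-deploy verification at 33. The latest is hour 33.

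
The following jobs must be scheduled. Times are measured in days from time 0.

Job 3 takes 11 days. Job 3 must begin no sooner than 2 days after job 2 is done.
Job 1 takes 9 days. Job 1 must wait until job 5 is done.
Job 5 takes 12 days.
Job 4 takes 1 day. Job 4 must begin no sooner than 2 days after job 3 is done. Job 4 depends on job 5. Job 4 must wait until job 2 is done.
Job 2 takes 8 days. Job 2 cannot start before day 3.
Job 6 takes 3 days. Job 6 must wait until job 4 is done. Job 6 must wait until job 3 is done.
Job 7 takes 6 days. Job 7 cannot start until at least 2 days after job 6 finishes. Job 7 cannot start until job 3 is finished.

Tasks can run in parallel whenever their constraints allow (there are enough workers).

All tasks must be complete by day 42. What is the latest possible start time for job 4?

30

Job 7 has no dependents, so it just needs to finish by day 42. Starting by 42 − 6 = day 36 achieves that.
Job 6 has to be done before job 7 (must start by day 36, minus 2-day gap → day 34). That means finishing by day 34, i.e. starting by 34 − 3 = day 31.
Since job 6 (must start by day 31) depends on it, job 4 must finish by day 31. Backing off its 1-day duration gives a latest start of day 30.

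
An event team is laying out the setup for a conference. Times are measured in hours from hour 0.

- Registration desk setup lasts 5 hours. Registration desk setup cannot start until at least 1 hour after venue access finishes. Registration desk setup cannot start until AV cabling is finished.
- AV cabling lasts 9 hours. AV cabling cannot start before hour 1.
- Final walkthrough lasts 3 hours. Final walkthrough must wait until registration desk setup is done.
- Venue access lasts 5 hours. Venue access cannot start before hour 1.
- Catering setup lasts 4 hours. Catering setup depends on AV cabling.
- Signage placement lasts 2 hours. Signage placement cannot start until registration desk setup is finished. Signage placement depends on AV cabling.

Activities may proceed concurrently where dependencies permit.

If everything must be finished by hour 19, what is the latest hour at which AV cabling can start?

2

Nothing follows signage placement; the deadline of hour 19 is its only limit. It must start by 19 − 2 = hour 17.
To finish by hour 19, final walkthrough (duration 3) must start no later than hour 16.
For registration desk setup: signage placement (must start by hour 17); final walkthrough (must start by hour 16). The most restrictive is hour 16; with a 5-hour duration, registration desk setup must start by hour 11.
Catering setup has no dependents, so it just needs to finish by hour 19. Starting by 19 − 4 = hour 15 achieves that.
AV cabling feeds registration desk setup (must start by hour 11); signage placement (must start by hour 17); catering setup (must start by hour 15). Taking the minimum, AV cabling must finish by hour 11 and start by 11 − 9 = hour 2.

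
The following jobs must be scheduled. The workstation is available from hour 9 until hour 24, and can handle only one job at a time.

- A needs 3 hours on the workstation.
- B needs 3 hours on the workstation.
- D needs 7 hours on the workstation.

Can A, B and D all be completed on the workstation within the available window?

Yes

The workstation window is 24 − 9 = 15 hours.
Running back to back, the jobs need 3 + 3 + 7 = 13 hours on the workstation.
Since 13 ≤ 15, they fit within the window.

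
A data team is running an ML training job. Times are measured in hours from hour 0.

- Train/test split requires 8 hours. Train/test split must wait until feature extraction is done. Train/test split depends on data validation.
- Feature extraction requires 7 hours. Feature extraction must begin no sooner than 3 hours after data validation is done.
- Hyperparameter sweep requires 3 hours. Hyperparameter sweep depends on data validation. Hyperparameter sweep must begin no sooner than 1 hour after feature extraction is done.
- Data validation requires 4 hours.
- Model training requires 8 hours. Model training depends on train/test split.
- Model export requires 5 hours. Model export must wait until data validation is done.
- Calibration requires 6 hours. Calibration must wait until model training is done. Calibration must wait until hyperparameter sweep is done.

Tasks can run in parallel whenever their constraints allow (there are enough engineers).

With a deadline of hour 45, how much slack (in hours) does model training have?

9

Nothing blocks data validation, so it runs from hour 0 to hour 4.
After data validation (finishes hour 4, plus 3-hour gap → hour 7), feature extraction can start at hour 7 and finishes at hour 14.
For train/test split: feature extraction (finishes hour 14); data validation (finishes hour 4). Taking the maximum gives a start of hour 14, and it finishes at 14 + 8 = hour 22.
After train/test split (finishes hour 22), model training can start at hour 22 and finishes at hour 30.

Working backward from the deadline:
To finish by hour 45, calibration (duration 6) must start no later than hour 39.
Model training has to be done before calibration (must start by hour 39). That means finishing by hour 39, i.e. starting by 39 − 8 = hour 31.
So model training can start as early as hour 22 and as late as hour 31, giving 31 − 22 = 9 hours of slack.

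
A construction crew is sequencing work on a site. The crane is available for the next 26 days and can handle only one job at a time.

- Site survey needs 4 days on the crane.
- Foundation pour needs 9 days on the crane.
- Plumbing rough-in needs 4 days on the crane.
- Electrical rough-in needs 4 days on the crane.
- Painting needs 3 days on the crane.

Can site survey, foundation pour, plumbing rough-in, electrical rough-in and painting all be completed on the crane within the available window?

Running back to back, the jobs need 4 + 9 + 4 + 4 + 3 = 24 days on the crane.
Since 24 ≤ 26, they fit within the window.

Yes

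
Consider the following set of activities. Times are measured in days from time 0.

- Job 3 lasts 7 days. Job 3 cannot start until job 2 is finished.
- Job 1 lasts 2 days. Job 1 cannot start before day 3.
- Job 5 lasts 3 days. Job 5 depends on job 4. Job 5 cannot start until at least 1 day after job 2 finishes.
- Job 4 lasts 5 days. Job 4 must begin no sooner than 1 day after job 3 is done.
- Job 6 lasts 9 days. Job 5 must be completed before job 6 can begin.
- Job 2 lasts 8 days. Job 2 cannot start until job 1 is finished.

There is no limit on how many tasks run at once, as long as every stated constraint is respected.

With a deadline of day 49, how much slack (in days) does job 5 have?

Job 1 waits on its own release at day 3, so it starts at day 3 and finishes at 3 + 2 = day 5.
Job 2 waits on job 1 (finishes day 5), so it starts at day 5 and finishes at 5 + 8 = day 13.
After job 2 (finishes day 13), job 3 can start at day 13 and finishes at day 20.
After job 3 (finishes day 20, plus 1-day gap → day 21), job 4 can start at day 21 and finishes at day 26.
Job 5 cannot start until job 4 (finishes day 26); job 2 (finishes day 13, plus 1-day gap → day 14). The controlling bound is day 26, so job 5 finishes at 26 + 3 = day 29.

Working backward from the deadline:
Job 6 must finish by day 49; it takes 9 days, so it must start by 49 − 9 = day 40.
Since job 6 (must start by day 40) depends on it, job 5 must finish by day 40. Backing off its 3-day duration gives a latest start of day 37.
So job 5 can start as early as day 26 and as late as day 37, giving 37 − 26 = 11 days of slack.

11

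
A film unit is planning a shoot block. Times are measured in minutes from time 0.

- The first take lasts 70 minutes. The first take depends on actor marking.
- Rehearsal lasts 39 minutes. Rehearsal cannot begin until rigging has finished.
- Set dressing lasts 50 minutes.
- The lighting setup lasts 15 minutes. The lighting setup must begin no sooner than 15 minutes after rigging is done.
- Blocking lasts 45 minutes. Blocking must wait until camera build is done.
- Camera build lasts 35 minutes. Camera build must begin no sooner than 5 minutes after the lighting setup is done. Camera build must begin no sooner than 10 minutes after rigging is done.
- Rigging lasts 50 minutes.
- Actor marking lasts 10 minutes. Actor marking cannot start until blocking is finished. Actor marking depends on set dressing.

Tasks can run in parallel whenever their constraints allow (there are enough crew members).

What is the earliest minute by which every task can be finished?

245

Nothing blocks set dressing, so it runs from minute 0 to minute 50.
Rigging can start immediately at minute 0; it finishes at minute 50.
After rigging (finishes minute 50), rehearsal can start at minute 50 and finishes at minute 89.
The lighting setup waits on rigging (finishes minute 50, plus 15-minute gap → minute 65), so it starts at minute 65 and finishes at 65 + 15 = minute 80.
For camera build: the lighting setup (finishes minute 80, plus 5-minute gap → minute 85); rigging (finishes minute 50, plus 10-minute gap → minute 60). Taking the maximum gives a start of minute 85, and it finishes at 85 + 35 = minute 120.
Blocking cannot begin until camera build (finishes minute 120). It runs from minute 120 to 120 + 45 = minute 165.
Actor marking has to wait for blocking (finishes minute 165); set dressing (finishes minute 50). The latest of these is minute 165, so actor marking runs minute 165 to 165 + 10 = minute 175.
After actor marking (finishes minute 175), the first take can start at minute 175 and finishes at minute 245.
All tasks are finished once the last one completes. Finish times: Rigging at 50, Set dressing at 50, The lighting setup at 80, Camera build at 120, Blocking at 165, Actor marking at 175, Rehearsal at 89, The first take at 245. The latest is minute 245.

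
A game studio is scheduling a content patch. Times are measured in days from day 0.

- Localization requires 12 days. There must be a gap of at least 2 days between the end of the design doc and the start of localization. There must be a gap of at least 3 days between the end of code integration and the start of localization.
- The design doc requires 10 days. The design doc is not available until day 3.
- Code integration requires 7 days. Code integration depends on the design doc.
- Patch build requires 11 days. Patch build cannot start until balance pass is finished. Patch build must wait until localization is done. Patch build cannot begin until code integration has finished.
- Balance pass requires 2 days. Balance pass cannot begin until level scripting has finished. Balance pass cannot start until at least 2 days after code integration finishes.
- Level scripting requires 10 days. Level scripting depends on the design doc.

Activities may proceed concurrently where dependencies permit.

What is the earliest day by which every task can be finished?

46

After its own release at day 3, the design doc can start at day 3 and finishes at day 13.
Code integration cannot begin until the design doc (finishes day 13). It runs from day 13 to 13 + 7 = day 20.
Localization cannot start until the design doc (finishes day 13, plus 2-day gap → day 15); code integration (finishes day 20, plus 3-day gap → day 23). The controlling bound is day 23, so localization finishes at 23 + 12 = day 35.
After the design doc (finishes day 13), level scripting can start at day 13 and finishes at day 23.
For balance pass: level scripting (finishes day 23); code integration (finishes day 20, plus 2-day gap → day 22). Taking the maximum gives a start of day 23, and it finishes at 23 + 2 = day 25.
Patch build has to wait for balance pass (finishes day 25); localization (finishes day 35); code integration (finishes day 20). The latest of these is day 35, so patch build runs day 35 to 35 + 11 = day 46.
All tasks are finished once the last one completes. Finish times: The design doc at 13, Level scripting at 23, Code integration at 20, Balance pass at 25, Localization at 35, Patch build at 46. The latest is day 46.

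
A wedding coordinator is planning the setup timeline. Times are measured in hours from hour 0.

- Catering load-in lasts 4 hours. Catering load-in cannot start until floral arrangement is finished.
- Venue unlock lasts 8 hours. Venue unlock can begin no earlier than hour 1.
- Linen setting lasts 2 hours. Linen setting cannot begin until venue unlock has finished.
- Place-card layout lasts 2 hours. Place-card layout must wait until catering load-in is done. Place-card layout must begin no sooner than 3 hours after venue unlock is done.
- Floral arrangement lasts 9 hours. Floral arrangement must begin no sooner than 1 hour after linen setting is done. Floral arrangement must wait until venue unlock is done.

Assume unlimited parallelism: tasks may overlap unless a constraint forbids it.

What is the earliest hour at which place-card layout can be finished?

Venue unlock cannot begin until its own release at hour 1. It runs from hour 1 to 1 + 8 = hour 9.
Linen setting waits on venue unlock (finishes hour 9), so it starts at hour 9 and finishes at 9 + 2 = hour 11.
Floral arrangement needs all of linen setting (finishes hour 11, plus 1-hour gap → hour 12); venue unlock (finishes hour 9). That puts its earliest start at hour 12; it finishes at 12 + 9 = hour 21.
Catering load-in cannot begin until floral arrangement (finishes hour 21). It runs from hour 21 to 21 + 4 = hour 25.
Place-card layout needs all of catering load-in (finishes hour 25); venue unlock (finishes hour 9, plus 3-hour gap → hour 12). That puts its earliest start at hour 25; it finishes at 25 + 2 = hour 27.

27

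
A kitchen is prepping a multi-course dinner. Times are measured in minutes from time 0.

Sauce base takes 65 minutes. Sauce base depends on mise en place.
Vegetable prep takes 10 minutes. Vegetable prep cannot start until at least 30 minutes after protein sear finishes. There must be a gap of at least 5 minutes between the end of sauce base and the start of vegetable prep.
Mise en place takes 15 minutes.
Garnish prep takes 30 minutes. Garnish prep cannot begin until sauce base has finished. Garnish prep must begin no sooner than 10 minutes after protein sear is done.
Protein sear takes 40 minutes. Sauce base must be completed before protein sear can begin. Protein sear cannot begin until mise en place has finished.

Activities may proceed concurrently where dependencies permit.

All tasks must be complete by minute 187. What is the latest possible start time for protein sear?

107

To finish by minute 187, vegetable prep (duration 10) must start no later than minute 177.
Garnish prep has no dependents, so it just needs to finish by minute 187. Starting by 187 − 30 = minute 157 achieves that.
Protein sear feeds vegetable prep (must start by minute 177, minus 30-minute gap → minute 147); garnish prep (must start by minute 157, minus 10-minute gap → minute 147). Taking the minimum, protein sear must finish by minute 147 and start by 147 − 40 = minute 107.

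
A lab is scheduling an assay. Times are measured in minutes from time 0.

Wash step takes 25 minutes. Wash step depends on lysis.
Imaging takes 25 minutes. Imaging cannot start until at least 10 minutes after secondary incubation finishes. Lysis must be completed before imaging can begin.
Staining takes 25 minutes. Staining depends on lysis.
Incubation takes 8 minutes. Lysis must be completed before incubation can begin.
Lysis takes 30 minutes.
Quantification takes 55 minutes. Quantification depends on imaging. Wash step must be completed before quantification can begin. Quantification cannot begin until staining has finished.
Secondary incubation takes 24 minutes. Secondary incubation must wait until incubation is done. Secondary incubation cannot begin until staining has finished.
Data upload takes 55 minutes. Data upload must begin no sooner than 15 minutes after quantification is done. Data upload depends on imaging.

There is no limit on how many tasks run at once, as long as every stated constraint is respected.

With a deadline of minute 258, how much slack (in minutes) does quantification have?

19

Nothing blocks lysis, so it runs from minute 0 to minute 30.
Staining cannot begin until lysis (finishes minute 30). It runs from minute 30 to 30 + 25 = minute 55.
Wash step cannot begin until lysis (finishes minute 30). It runs from minute 30 to 30 + 25 = minute 55.
After lysis (finishes minute 30), incubation can start at minute 30 and finishes at minute 38.
Secondary incubation cannot start until incubation (finishes minute 38); staining (finishes minute 55). The controlling bound is minute 55, so secondary incubation finishes at 55 + 24 = minute 79.
Imaging needs all of secondary incubation (finishes minute 79, plus 10-minute gap → minute 89); lysis (finishes minute 30). That puts its earliest start at minute 89; it finishes at 89 + 25 = minute 114.
Quantification cannot start until imaging (finishes minute 114); wash step (finishes minute 55); staining (finishes minute 55). The controlling bound is minute 114, so quantification finishes at 114 + 55 = minute 169.

Working backward from the deadline:
Data upload has no dependents, so it just needs to finish by minute 258. Starting by 258 − 55 = minute 203 achieves that.
Quantification has to be done before data upload (must start by minute 203, minus 15-minute gap → minute 188). That means finishing by minute 188, i.e. starting by 188 − 55 = minute 133.
So quantification can start as early as minute 114 and as late as minute 133, giving 133 − 114 = 19 minutes of slack.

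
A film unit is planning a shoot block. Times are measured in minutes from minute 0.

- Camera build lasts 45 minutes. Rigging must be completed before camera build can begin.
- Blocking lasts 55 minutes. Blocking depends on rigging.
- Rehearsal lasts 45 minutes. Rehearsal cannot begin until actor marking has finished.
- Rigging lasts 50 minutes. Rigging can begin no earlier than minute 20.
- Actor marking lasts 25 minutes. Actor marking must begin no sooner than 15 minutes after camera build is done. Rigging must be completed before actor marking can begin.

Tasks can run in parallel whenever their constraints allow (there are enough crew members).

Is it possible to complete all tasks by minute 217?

Yes

Rigging waits on its own release at minute 20, so it starts at minute 20 and finishes at 20 + 50 = minute 70.
Blocking cannot begin until rigging (finishes minute 70). It runs from minute 70 to 70 + 55 = minute 125.
Camera build cannot begin until rigging (finishes minute 70). It runs from minute 70 to 70 + 45 = minute 115.
For actor marking: camera build (finishes minute 115, plus 15-minute gap → minute 130); rigging (finishes minute 70). Taking the maximum gives a start of minute 130, and it finishes at 130 + 25 = minute 155.
Rehearsal cannot begin until actor marking (finishes minute 155). It runs from minute 155 to 155 + 45 = minute 200.
Every task is finished by minute 200, which is no later than the deadline of 217, so the schedule is feasible.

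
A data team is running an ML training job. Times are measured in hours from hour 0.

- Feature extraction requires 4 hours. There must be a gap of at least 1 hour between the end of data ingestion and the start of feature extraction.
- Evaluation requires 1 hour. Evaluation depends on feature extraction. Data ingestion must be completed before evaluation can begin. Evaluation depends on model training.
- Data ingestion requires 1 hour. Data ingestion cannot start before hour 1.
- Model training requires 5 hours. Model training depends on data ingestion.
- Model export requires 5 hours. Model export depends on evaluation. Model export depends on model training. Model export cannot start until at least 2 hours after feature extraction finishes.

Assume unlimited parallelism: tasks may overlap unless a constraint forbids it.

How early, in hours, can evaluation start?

After its own release at hour 1, data ingestion can start at hour 1 and finishes at hour 2.
Model training waits on data ingestion (finishes hour 2), so it starts at hour 2 and finishes at 2 + 5 = hour 7.
After data ingestion (finishes hour 2, plus 1-hour gap → hour 3), feature extraction can start at hour 3 and finishes at hour 7.
Evaluation waits on feature extraction (finishes hour 7); data ingestion (finishes hour 2); model training (finishes hour 7). The latest of these is hour 7, which is the earliest evaluation can start.

7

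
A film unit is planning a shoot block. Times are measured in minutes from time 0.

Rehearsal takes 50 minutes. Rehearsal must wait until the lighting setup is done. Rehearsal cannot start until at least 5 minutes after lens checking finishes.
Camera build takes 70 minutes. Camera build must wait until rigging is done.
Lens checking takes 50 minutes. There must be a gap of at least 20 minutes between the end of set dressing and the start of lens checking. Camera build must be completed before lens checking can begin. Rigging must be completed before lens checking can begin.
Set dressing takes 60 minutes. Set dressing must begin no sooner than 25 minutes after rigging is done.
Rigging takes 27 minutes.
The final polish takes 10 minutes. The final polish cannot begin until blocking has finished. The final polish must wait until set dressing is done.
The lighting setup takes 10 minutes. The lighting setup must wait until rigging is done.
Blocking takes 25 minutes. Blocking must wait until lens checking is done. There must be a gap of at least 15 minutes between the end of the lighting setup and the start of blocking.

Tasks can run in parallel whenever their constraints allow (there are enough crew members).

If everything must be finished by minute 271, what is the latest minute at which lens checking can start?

166

The final polish has no dependents, so it just needs to finish by minute 271. Starting by 271 − 10 = minute 261 achieves that.
Since the final polish (must start by minute 261) depends on it, blocking must finish by minute 261. Backing off its 25-minute duration gives a latest start of minute 236.
To finish by minute 271, rehearsal (duration 50) must start no later than minute 221.
Lens checking feeds blocking (must start by minute 236); rehearsal (must start by minute 221, minus 5-minute gap → minute 216). Taking the minimum, lens checking must finish by minute 216 and start by 216 − 50 = minute 166.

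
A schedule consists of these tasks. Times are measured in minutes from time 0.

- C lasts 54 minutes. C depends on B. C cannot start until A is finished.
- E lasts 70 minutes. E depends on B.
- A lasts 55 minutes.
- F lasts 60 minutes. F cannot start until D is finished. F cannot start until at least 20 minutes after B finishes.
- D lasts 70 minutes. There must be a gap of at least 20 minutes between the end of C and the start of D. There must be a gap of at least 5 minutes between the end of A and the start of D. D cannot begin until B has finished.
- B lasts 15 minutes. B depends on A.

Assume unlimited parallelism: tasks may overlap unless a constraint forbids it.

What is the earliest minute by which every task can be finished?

A can start immediately at minute 0; it finishes at minute 55.
B waits on A (finishes minute 55), so it starts at minute 55 and finishes at 55 + 15 = minute 70.
E waits on B (finishes minute 70), so it starts at minute 70 and finishes at 70 + 70 = minute 140.
C needs all of B (finishes minute 70); A (finishes minute 55). That puts its earliest start at minute 70; it finishes at 70 + 54 = minute 124.
D cannot start until C (finishes minute 124, plus 20-minute gap → minute 144); A (finishes minute 55, plus 5-minute gap → minute 60); B (finishes minute 70). The controlling bound is minute 144, so D finishes at 144 + 70 = minute 214.
F cannot start until D (finishes minute 214); B (finishes minute 70, plus 20-minute gap → minute 90). The controlling bound is minute 214, so F finishes at 214 + 60 = minute 274.
All tasks are finished once the last one completes. Finish times: A at 55, B at 70, C at 124, D at 214, E at 140, F at 274. The latest is minute 274.

274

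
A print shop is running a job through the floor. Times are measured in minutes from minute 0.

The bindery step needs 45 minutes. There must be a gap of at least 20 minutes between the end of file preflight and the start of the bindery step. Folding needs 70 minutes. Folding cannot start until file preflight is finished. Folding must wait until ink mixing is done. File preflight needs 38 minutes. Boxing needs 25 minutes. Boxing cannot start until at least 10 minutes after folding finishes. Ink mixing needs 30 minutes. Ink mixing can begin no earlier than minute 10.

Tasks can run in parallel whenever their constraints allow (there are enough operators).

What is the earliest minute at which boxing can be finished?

Ink mixing waits on its own release at minute 10, so it starts at minute 10 and finishes at 10 + 30 = minute 40.
File preflight has no prerequisites, so it starts at minute 0 and finishes at minute 38.
Folding cannot start until file preflight (finishes minute 38); ink mixing (finishes minute 40). The controlling bound is minute 40, so folding finishes at 40 + 70 = minute 110.
Boxing waits on folding (finishes minute 110, plus 10-minute gap → minute 120), so it starts at minute 120 and finishes at 120 + 25 = minute 145.

145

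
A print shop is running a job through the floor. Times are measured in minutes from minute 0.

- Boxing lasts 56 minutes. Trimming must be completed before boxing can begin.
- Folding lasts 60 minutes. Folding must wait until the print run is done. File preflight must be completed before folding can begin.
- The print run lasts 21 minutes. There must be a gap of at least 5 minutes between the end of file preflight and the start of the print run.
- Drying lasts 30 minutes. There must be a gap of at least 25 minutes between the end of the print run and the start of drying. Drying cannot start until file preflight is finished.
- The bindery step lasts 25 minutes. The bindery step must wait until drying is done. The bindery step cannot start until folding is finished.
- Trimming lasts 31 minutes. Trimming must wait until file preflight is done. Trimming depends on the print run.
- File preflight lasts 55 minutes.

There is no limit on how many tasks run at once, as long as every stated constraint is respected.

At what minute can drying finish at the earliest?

Nothing blocks file preflight, so it runs from minute 0 to minute 55.
The print run waits on file preflight (finishes minute 55, plus 5-minute gap → minute 60), so it starts at minute 60 and finishes at 60 + 21 = minute 81.
Drying has to wait for the print run (finishes minute 81, plus 25-minute gap → minute 106); file preflight (finishes minute 55). The latest of these is minute 106, so drying runs minute 106 to 106 + 30 = minute 136.

136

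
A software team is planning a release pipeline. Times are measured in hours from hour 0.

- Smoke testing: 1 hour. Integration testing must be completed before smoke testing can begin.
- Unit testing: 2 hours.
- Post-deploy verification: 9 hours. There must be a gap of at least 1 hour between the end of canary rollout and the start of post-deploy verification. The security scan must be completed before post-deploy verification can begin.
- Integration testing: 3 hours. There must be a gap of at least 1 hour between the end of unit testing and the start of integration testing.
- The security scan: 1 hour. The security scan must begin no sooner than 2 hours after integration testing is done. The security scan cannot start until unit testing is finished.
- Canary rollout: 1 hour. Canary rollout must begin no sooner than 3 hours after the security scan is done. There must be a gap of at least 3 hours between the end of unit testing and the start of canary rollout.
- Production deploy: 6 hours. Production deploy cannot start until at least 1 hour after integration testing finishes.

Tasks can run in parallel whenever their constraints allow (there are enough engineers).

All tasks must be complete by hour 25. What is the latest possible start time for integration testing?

5

Post-deploy verification must finish by hour 25; it takes 9 hours, so it must start by 25 − 9 = hour 16.
Canary rollout must finish before post-deploy verification (must start by hour 16, minus 1-hour gap → hour 15). With a 1-hour duration, canary rollout must start by 15 − 1 = hour 14.
For the security scan: canary rollout (must start by hour 14, minus 3-hour gap → hour 11); post-deploy verification (must start by hour 16). The most restrictive is hour 11; with a 1-hour duration, the security scan must start by hour 10.
Smoke testing has no dependents, so it just needs to finish by hour 25. Starting by 25 − 1 = hour 24 achieves that.
To finish by hour 25, production deploy (duration 6) must start no later than hour 19.
For integration testing: the security scan (must start by hour 10, minus 2-hour gap → hour 8); smoke testing (must start by hour 24); production deploy (must start by hour 19, minus 1-hour gap → hour 18). The most restrictive is hour 8; with a 3-hour duration, integration testing must start by hour 5.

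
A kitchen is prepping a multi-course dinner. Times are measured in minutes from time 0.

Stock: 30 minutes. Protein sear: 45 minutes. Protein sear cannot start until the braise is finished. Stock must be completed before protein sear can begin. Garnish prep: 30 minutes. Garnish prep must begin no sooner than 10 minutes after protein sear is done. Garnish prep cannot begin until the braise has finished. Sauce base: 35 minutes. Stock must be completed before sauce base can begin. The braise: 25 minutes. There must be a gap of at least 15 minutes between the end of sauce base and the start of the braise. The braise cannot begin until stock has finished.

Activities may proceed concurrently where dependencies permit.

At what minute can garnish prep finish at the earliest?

190

Nothing blocks stock, so it runs from minute 0 to minute 30.
Sauce base cannot begin until stock (finishes minute 30). It runs from minute 30 to 30 + 35 = minute 65.
The braise needs all of sauce base (finishes minute 65, plus 15-minute gap → minute 80); stock (finishes minute 30). That puts its earliest start at minute 80; it finishes at 80 + 25 = minute 105.
Protein sear has to wait for the braise (finishes minute 105); stock (finishes minute 30). The latest of these is minute 105, so protein sear runs minute 105 to 105 + 45 = minute 150.
Garnish prep cannot start until protein sear (finishes minute 150, plus 10-minute gap → minute 160); the braise (finishes minute 105). The controlling bound is minute 160, so garnish prep finishes at 160 + 30 = minute 190.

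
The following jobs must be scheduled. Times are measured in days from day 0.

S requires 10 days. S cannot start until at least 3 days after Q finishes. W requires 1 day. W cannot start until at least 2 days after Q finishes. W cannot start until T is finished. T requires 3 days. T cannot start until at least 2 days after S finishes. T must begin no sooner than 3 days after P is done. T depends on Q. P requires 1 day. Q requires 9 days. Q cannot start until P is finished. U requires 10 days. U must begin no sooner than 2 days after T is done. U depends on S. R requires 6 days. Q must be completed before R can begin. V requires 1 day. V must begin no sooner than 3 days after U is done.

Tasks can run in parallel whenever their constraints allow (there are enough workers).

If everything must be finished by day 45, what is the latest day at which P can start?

Nothing follows R; the deadline of day 45 is its only limit. It must start by 45 − 6 = day 39.
V must finish by day 45; it takes 1 day, so it must start by 45 − 1 = day 44.
U must finish before V (must start by day 44, minus 3-day gap → day 41). With a 10-day duration, U must start by 41 − 10 = day 31.
Nothing follows W; the deadline of day 45 is its only limit. It must start by 45 − 1 = day 44.
For T: U (must start by day 31, minus 2-day gap → day 29); W (must start by day 44). The most restrictive is day 29; with a 3-day duration, T must start by day 26.
For S: T (must start by day 26, minus 2-day gap → day 24); U (must start by day 31). The most restrictive is day 24; with a 10-day duration, S must start by day 14.
Q must finish in time for R (must start by day 39); S (must start by day 14, minus 3-day gap → day 11); T (must start by day 26); W (must start by day 44, minus 2-day gap → day 42). The tightest is day 11, so Q must start by 11 − 9 = day 2.
P has several dependents: Q (must start by day 2); T (must start by day 26, minus 3-day gap → day 23). The earliest of those limits is day 2, so P must start by 2 − 1 = day 1.

1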